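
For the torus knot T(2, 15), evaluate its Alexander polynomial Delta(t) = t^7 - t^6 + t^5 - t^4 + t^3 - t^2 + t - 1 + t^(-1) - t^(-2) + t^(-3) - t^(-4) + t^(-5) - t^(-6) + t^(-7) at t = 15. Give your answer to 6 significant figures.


Substituting t = 15 into Delta(t) = t^7 - t^6 + t^5 - t^4 + t^3 - t^2 + t - 1 + t^(-1) - t^(-2) + t^(-3) - t^(-4) + t^(-5) - t^(-6) + t^(-7):
Term values: (170859375) + (-11390625) + (759375) + (-50625) + (3375) + (-225) + (15) + (-1) + (0.0666667) + (-0.00444444) + (0.000296296) + (-1.97531e-05) + (1.31687e-06) + (-8.77915e-08) + (5.85277e-09)
Sum = 160180664.1
Rounded to 6 significant figures: 1.60181e+08

1.60181e+08


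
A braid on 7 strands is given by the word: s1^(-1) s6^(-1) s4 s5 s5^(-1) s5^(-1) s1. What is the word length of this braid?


The word length counts the number of generators (including inverses).
Listing each generator: s1^(-1), s6^(-1), s4, s5, s5^(-1), s5^(-1), s1
There are 7 generators in this braid word.

7


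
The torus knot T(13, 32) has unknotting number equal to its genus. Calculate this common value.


For a torus knot T(p,q), both the unknotting number and genus equal (p-1)(q-1)/2.
= (13-1)(32-1)/2
= 12*31/2
= 372/2 = 186

186


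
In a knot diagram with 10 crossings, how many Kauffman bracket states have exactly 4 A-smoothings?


We choose which 4 of 10 crossings get A-smoothings.
C(10, 4) = 10! / (4! * 6!)
= 210

210


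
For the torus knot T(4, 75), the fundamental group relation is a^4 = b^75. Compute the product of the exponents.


The relation is a^4 = b^75.
Product of exponents = 4 * 75
= 300

300


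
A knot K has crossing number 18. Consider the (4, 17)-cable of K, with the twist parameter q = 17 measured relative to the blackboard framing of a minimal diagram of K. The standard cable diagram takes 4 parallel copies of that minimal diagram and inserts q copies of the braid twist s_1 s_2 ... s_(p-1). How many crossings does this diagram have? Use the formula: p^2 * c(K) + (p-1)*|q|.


Step 1: Each of the c(K) crossings of the companion diagram becomes p*p = p^2 crossings among the p parallel strands, and each of the |q| twists s_1 s_2 ... s_(p-1) adds (p-1) crossings.
  Crossings = p^2 * c(K) + (p-1)*|q|
Step 2: = 4^2 * 18 + (4-1)*17
Step 3: = 16*18 + 3*17
Step 4: = 288 + 51 = 339

339


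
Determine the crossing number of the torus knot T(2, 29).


For a torus knot T(p, q) with gcd(p,q)=1,
the crossing number is min(p*(q-1), q*(p-1)).
p*(q-1) = 2*28 = 56
q*(p-1) = 29*1 = 29
min(56, 29) = 29

29


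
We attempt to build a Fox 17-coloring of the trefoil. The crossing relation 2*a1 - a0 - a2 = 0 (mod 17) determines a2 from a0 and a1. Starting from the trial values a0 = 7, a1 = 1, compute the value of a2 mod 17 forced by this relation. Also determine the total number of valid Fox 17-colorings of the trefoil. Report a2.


Step 1: Apply the given crossing relation 2*a1 - a0 - a2 = 0 (mod 17).
  a2 = 2*a1 - a0 mod 17
  a2 = 2*1 - 7 mod 17
  a2 = 2 - 7 mod 17
  a2 = -5 mod 17 = 12
Step 2: The trefoil has determinant 3.
  Number of Fox p-colorings (p prime) is p^2 if p = 3, else p.
  Since 17 does not divide 3, only trivial (constant) colorings exist.
  (So the trial a0 = 7, a1 = 1 with a0 != a1 does NOT extend to a valid coloring of the whole trefoil: the other two crossing relations require 3*(a1 - a0) = 0 (mod 17), which fails.)
  Total colorings = 17
Step 3: a2 = 12, total Fox 17-colorings = 17

12


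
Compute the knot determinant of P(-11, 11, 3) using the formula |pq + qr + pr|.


Step 1: Compute pq + qr + pr.
pq = (-11)*11 = -121
qr = 11*3 = 33
pr = (-11)*3 = -33
pq + qr + pr = -121 + 33 + (-33) = -121
Step 2: Take absolute value.
det(P(-11,11,3)) = |-121| = 121

121


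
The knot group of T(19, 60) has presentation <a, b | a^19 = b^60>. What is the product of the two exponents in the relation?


The relation is a^19 = b^60.
Product of exponents = 19 * 60
= 1140

1140


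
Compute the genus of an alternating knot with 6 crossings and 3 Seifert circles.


For alternating knots, g = (c - s + 1)/2.
= (6 - 3 + 1)/2
= 4/2 = 2

2


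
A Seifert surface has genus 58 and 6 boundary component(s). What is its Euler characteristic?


chi = 2 - 2g - b
= 2 - 2*58 - 6
= 2 - 116 - 6 = -120

-120


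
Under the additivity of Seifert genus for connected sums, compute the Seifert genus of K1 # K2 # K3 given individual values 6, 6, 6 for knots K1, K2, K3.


The Seifert genus is additive under connected sum.
Seifert genus(K1 # K2 # K3) = (6) + (6) + (6)
= 18

18


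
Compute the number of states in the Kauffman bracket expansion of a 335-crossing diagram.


Each crossing contributes 2 choices (A-smoothing or B-smoothing).
Total states = 2^335 = 69992023193056381579920071267763883691301421788582797965624659405118495974380029543152421664737722368

69992023193056381579920071267763883691301421788582797965624659405118495974380029543152421664737722368


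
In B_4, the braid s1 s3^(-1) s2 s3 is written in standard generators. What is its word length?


The word length counts the number of generators (including inverses).
Listing each generator: s1, s3^(-1), s2, s3
There are 4 generators in this braid word.

4


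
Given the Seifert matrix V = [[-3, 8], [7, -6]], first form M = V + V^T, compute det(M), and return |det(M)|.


Step 1: Form V + V^T where V = [[-3, 8], [7, -6]]
  V^T = [[-3, 7], [8, -6]]
  V + V^T = [[-6, 15], [15, -12]]
Step 2: det(V + V^T) = (-6)*(-12) - 15*15
  = 72 - 225 = -153
Step 3: Knot determinant = |det(V + V^T)| = |-153| = 153

153


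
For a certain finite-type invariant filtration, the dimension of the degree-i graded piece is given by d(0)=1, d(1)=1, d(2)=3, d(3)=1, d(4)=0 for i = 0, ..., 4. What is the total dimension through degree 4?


Total dimension = d(0) + d(1) + ... + d(4)
= 1 + 1 + 3 + 1 + 0
= 6

6


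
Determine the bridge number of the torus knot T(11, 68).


The bridge number of T(p,q) is min(p,q).
min(11, 68) = 11

11


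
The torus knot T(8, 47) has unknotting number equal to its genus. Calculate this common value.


For a torus knot T(p,q), both the unknotting number and genus equal (p-1)(q-1)/2.
= (8-1)(47-1)/2
= 7*46/2
= 322/2 = 161

161


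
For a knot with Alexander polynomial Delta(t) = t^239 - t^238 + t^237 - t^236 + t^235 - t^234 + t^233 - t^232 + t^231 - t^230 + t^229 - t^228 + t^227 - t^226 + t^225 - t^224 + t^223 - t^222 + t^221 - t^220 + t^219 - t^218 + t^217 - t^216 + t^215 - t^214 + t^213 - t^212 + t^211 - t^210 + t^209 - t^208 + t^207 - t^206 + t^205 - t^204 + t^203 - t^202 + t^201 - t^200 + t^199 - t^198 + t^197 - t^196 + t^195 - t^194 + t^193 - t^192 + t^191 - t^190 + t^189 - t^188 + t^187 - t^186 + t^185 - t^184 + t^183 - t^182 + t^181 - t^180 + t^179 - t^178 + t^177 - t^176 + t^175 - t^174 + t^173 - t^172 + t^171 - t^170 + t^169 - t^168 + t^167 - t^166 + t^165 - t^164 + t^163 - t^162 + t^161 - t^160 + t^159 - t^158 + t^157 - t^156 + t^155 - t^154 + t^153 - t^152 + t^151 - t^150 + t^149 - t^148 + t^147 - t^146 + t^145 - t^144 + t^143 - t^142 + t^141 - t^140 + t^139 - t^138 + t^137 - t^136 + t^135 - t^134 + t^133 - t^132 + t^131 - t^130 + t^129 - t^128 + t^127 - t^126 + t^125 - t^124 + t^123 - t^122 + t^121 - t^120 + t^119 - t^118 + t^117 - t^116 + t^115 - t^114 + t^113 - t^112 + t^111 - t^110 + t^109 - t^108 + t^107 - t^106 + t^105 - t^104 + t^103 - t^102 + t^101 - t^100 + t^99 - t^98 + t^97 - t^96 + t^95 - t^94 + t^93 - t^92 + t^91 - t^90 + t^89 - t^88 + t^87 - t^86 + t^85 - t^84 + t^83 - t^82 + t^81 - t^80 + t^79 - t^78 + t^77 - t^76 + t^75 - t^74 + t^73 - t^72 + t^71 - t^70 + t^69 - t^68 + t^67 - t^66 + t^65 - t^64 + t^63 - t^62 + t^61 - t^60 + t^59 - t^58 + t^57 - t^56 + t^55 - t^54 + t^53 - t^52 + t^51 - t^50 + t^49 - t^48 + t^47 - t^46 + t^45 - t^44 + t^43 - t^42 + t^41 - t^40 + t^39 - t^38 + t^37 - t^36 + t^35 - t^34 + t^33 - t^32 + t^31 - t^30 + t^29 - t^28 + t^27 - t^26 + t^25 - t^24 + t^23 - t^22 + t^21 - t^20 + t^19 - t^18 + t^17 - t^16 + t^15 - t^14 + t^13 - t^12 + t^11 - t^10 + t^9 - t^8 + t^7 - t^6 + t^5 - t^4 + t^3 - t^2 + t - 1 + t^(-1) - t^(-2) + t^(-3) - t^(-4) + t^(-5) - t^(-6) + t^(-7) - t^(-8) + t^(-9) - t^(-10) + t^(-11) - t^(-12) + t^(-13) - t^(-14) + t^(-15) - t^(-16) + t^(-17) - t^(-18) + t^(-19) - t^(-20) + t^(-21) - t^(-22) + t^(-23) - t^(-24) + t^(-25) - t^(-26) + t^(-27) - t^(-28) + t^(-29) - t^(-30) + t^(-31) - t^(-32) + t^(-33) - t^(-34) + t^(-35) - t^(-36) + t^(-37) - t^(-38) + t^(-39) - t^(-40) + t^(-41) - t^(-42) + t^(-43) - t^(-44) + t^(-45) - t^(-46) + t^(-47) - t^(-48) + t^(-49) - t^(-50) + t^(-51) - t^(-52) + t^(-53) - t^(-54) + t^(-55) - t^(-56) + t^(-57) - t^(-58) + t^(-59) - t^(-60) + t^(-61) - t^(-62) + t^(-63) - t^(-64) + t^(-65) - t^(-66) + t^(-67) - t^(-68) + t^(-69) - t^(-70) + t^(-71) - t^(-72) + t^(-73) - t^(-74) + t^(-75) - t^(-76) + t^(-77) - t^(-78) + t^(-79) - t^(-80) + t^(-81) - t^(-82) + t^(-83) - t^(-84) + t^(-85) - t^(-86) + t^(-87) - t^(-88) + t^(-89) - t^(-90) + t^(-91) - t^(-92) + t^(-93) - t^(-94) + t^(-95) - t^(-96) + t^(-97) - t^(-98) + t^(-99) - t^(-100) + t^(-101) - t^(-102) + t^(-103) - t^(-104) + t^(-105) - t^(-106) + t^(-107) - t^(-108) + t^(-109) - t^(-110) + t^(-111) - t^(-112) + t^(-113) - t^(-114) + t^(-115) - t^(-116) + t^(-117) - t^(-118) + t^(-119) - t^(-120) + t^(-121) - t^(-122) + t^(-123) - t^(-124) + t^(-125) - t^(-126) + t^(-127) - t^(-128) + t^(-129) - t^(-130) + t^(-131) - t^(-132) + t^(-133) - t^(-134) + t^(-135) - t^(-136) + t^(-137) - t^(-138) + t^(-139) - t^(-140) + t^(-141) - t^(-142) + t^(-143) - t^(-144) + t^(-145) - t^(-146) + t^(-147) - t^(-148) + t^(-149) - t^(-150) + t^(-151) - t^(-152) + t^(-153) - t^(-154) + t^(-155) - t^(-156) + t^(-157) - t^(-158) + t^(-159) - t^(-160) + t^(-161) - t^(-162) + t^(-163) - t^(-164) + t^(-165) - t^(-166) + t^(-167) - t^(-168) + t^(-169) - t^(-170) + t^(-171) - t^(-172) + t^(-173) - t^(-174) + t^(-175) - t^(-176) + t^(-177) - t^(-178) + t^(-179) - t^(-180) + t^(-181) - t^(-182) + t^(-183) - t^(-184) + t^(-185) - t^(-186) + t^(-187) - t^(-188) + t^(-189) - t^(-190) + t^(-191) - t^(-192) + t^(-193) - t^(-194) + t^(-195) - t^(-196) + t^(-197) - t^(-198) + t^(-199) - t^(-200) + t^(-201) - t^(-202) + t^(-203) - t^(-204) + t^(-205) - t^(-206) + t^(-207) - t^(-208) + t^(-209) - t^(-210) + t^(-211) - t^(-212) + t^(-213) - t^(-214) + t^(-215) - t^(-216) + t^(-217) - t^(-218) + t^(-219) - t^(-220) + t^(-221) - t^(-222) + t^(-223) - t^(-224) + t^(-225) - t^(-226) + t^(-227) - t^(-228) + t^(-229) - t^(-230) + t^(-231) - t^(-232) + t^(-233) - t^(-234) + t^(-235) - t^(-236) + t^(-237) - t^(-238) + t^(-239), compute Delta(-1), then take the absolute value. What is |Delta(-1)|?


Step 1: The polynomial has 479 terms with alternating signs, exponents from 239 down to -239.
Step 2: Substitute t = -1. The i-th term has coefficient (-1)^i and exponent (m-i),
  so its value is (-1)^i * (-1)^(m-i) = (-1)^m = -1 for every i.
Step 3: All 479 terms equal -1, so Delta(-1) = 479 * (-1) = -479
Step 4: |Delta(-1)| = 479

479


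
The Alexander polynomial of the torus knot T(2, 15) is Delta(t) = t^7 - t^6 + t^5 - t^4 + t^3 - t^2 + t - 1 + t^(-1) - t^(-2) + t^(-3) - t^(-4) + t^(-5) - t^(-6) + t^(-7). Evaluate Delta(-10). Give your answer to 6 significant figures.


Substituting t = -10 into Delta(t) = t^7 - t^6 + t^5 - t^4 + t^3 - t^2 + t - 1 + t^(-1) - t^(-2) + t^(-3) - t^(-4) + t^(-5) - t^(-6) + t^(-7):
Term values: (-10000000) + (-1000000) + (-100000) + (-10000) + (-1000) + (-100) + (-10) + (-1) + (-0.1) + (-0.01) + (-0.001) + (-0.0001) + (-1e-05) + (-1e-06) + (-1e-07)
Sum = -11111111.11
Rounded to 6 significant figures: -1.11111e+07

-1.11111e+07


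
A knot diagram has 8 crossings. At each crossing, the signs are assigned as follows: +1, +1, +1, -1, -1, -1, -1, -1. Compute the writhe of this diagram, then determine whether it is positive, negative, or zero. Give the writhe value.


Step 1: Count positive crossings (+1).
Positive crossings: 3
Step 2: Count negative crossings (-1).
Negative crossings: 5
Step 3: Writhe = (positive) - (negative)
w = 3 - 5 = -2
Step 4: |w| = 2, and w is negative

-2


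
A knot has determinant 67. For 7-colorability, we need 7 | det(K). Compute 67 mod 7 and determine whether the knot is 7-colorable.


Step 1: A knot is p-colorable if and only if p divides its determinant.
Step 2: Compute 67 mod 7.
67 = 9 * 7 + 4
Step 3: 67 mod 7 = 4
Step 4: The knot is 7-colorable: no

4


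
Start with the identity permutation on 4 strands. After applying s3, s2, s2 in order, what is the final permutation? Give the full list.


Starting with identity [1, 2, 3, 4].
Apply generators in sequence:
  After s3: [1, 2, 4, 3]
  After s2: [1, 4, 2, 3]
  After s2: [1, 2, 4, 3]
Final permutation: [1, 2, 4, 3]

[1, 2, 4, 3]


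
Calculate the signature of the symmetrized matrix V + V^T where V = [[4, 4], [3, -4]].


Step 1: V + V^T = [[8, 7], [7, -8]]
Step 2: trace = 0, det = -113
Step 3: Discriminant = 0^2 - 4*(-113) = 452
Step 4: Eigenvalues: 10.6301, -10.6301
Step 5: Signature = (# positive eigenvalues) - (# negative eigenvalues) = 0

0


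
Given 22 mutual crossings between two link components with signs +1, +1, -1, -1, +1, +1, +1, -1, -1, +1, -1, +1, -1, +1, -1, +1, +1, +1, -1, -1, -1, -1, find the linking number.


Step 1: Count positive crossings: 11
Step 2: Count negative crossings: 11
Step 3: Sum of signs = 11 - 11 = 0
Step 4: Linking number = sum/2 = 0/2 = 0

0


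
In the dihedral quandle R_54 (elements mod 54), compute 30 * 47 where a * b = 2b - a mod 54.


30 * 47 = 2*47 - 30 mod 54
= 94 - 30 mod 54
= 64 mod 54 = 10

10


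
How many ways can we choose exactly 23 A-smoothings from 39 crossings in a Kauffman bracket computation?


We choose which 23 of 39 crossings get A-smoothings.
C(39, 23) = 39! / (23! * 16!)
= 37711260990

37711260990


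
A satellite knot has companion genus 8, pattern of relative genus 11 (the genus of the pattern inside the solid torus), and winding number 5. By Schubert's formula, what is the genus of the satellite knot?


Schubert: g(satellite) = g_rel(pattern) + |winding| * g(companion),
where g_rel(pattern) is the genus of the pattern relative to the solid torus.
= 11 + 5 * 8
= 11 + 40 = 51

51


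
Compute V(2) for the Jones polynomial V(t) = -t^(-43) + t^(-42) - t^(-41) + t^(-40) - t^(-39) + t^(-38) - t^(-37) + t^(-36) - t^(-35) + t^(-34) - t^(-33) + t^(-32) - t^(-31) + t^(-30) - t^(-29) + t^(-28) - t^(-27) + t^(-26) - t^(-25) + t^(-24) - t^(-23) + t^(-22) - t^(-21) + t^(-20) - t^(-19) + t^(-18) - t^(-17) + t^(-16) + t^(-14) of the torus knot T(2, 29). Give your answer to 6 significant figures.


Substituting t = 2 into V(t) = -t^(-43) + t^(-42) - t^(-41) + t^(-40) - t^(-39) + t^(-38) - t^(-37) + t^(-36) - t^(-35) + t^(-34) - t^(-33) + t^(-32) - t^(-31) + t^(-30) - t^(-29) + t^(-28) - t^(-27) + t^(-26) - t^(-25) + t^(-24) - t^(-23) + t^(-22) - t^(-21) + t^(-20) - t^(-19) + t^(-18) - t^(-17) + t^(-16) + t^(-14):
  (-)t^(-43) = -1.13687e-13
  (+)t^(-42) = 2.27374e-13
  (-)t^(-41) = -4.54747e-13
  (+)t^(-40) = 9.09495e-13
  (-)t^(-39) = -1.81899e-12
  (+)t^(-38) = 3.63798e-12
  (-)t^(-37) = -7.27596e-12
  (+)t^(-36) = 1.45519e-11
  (-)t^(-35) = -2.91038e-11
  (+)t^(-34) = 5.82077e-11
  (-)t^(-33) = -1.16415e-10
  (+)t^(-32) = 2.32831e-10
  (-)t^(-31) = -4.65661e-10
  (+)t^(-30) = 9.31323e-10
  (-)t^(-29) = -1.86265e-09
  (+)t^(-28) = 3.72529e-09
  (-)t^(-27) = -7.45058e-09
  (+)t^(-26) = 1.49012e-08
  (-)t^(-25) = -2.98023e-08
  (+)t^(-24) = 5.96046e-08
  (-)t^(-23) = -1.19209e-07
  (+)t^(-22) = 2.38419e-07
  (-)t^(-21) = -4.76837e-07
  (+)t^(-20) = 9.53674e-07
  (-)t^(-19) = -1.90735e-06
  (+)t^(-18) = 3.8147e-06
  (-)t^(-17) = -7.62939e-06
  (+)t^(-16) = 1.52588e-05
  (+)t^(-14) = 6.10352e-05
Sum = (-1.13687e-13) + (2.27374e-13) + (-4.54747e-13) + (9.09495e-13) + (-1.81899e-12) + (3.63798e-12) + (-7.27596e-12) + (1.45519e-11) + (-2.91038e-11) + (5.82077e-11) + (-1.16415e-10) + (2.32831e-10) + (-4.65661e-10) + (9.31323e-10) + (-1.86265e-09) + (3.72529e-09) + (-7.45058e-09) + (1.49012e-08) + (-2.98023e-08) + (5.96046e-08) + (-1.19209e-07) + (2.38419e-07) + (-4.76837e-07) + (9.53674e-07) + (-1.90735e-06) + (3.8147e-06) + (-7.62939e-06) + (1.52588e-05) + (6.10352e-05)
= 7.120768225e-05
Rounded to 6 significant figures: 7.12077e-05

7.12077e-05


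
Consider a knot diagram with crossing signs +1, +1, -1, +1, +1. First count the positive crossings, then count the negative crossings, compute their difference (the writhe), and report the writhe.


Step 1: Count positive crossings (+1).
Positive crossings: 4
Step 2: Count negative crossings (-1).
Negative crossings: 1
Step 3: Writhe = (positive) - (negative)
w = 4 - 1 = 3
Step 4: |w| = 3, and w is positive

3


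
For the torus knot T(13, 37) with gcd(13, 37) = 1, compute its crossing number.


For a torus knot T(p, q) with gcd(p,q)=1,
the crossing number is min(p*(q-1), q*(p-1)).
p*(q-1) = 13*36 = 468
q*(p-1) = 37*12 = 444
min(468, 444) = 444

444


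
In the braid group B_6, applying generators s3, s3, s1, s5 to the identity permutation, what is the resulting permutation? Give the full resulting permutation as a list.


Starting with identity [1, 2, 3, 4, 5, 6].
Apply generators in sequence:
  After s3: [1, 2, 4, 3, 5, 6]
  After s3: [1, 2, 3, 4, 5, 6]
  After s1: [2, 1, 3, 4, 5, 6]
  After s5: [2, 1, 3, 4, 6, 5]
Final permutation: [2, 1, 3, 4, 6, 5]

[2, 1, 3, 4, 6, 5]


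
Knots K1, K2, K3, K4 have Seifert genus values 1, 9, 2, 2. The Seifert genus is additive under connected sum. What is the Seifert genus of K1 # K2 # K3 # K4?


The Seifert genus is additive under connected sum.
Seifert genus(K1 # K2 # K3 # K4) = (1) + (9) + (2) + (2)
= 14

14


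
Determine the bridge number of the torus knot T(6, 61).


The bridge number of T(p,q) is min(p,q).
min(6, 61) = 6

6


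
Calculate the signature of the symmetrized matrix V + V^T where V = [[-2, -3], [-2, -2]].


Step 1: V + V^T = [[-4, -5], [-5, -4]]
Step 2: trace = -8, det = -9
Step 3: Discriminant = (-8)^2 - 4*(-9) = 100
Step 4: Eigenvalues: 1, -9
Step 5: Signature = (# positive eigenvalues) - (# negative eigenvalues) = 0

0


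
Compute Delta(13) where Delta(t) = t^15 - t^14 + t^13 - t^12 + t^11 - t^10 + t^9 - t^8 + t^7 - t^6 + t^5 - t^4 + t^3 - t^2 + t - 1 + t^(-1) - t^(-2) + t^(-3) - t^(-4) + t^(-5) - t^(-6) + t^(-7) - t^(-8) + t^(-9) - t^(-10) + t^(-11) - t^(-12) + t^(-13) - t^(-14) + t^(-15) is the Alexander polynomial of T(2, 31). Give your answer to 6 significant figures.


Substituting t = 13 into Delta(t) = t^15 - t^14 + t^13 - t^12 + t^11 - t^10 + t^9 - t^8 + t^7 - t^6 + t^5 - t^4 + t^3 - t^2 + t - 1 + t^(-1) - t^(-2) + t^(-3) - t^(-4) + t^(-5) - t^(-6) + t^(-7) - t^(-8) + t^(-9) - t^(-10) + t^(-11) - t^(-12) + t^(-13) - t^(-14) + t^(-15):
Term values: (51185893014090760) + (-3937376385699289) + (302875106592253) + (-23298085122481) + (1792160394037) + (-137858491849) + (10604499373) + (-815730721) + (62748517) + (-4826809) + (371293) + (-28561) + (2197) + (-169) + (13) + (-1) + (0.0769231) + (-0.00591716) + (0.000455166) + (-3.50128e-05) + (2.69329e-06) + (-2.07176e-07) + (1.59366e-08) + (-1.22589e-09) + (9.42996e-11) + (-7.25382e-12) + (5.57986e-13) + (-4.2922e-14) + (3.30169e-15) + (-2.53976e-16) + (1.95366e-17)
Sum = 4.75297578e+16
Rounded to 6 significant figures: 4.75298e+16

4.75298e+16


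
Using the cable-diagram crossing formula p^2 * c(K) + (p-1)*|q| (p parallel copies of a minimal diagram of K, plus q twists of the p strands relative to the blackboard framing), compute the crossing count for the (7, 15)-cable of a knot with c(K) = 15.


Step 1: Each of the c(K) crossings of the companion diagram becomes p*p = p^2 crossings among the p parallel strands, and each of the |q| twists s_1 s_2 ... s_(p-1) adds (p-1) crossings.
  Crossings = p^2 * c(K) + (p-1)*|q|
Step 2: = 7^2 * 15 + (7-1)*15
Step 3: = 49*15 + 6*15
Step 4: = 735 + 90 = 825

825


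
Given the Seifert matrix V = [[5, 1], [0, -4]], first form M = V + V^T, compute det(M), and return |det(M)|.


Step 1: Form V + V^T where V = [[5, 1], [0, -4]]
  V^T = [[5, 0], [1, -4]]
  V + V^T = [[10, 1], [1, -8]]
Step 2: det(V + V^T) = 10*(-8) - 1*1
  = -80 - 1 = -81
Step 3: Knot determinant = |det(V + V^T)| = |-81| = 81

81


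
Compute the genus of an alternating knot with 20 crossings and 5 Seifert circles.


For alternating knots, g = (c - s + 1)/2.
= (20 - 5 + 1)/2
= 16/2 = 8

8


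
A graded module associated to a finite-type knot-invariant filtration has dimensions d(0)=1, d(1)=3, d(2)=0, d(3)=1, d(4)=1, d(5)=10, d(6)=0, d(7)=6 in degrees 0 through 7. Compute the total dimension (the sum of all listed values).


Total dimension = d(0) + d(1) + ... + d(7)
= 1 + 3 + 0 + 1 + 1 + 10 + 0 + 6
= 22

22


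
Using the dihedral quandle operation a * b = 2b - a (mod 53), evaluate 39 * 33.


39 * 33 = 2*33 - 39 mod 53
= 66 - 39 mod 53
= 27 mod 53 = 27

27


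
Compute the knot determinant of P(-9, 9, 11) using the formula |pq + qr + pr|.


Step 1: Compute pq + qr + pr.
pq = (-9)*9 = -81
qr = 9*11 = 99
pr = (-9)*11 = -99
pq + qr + pr = -81 + 99 + (-99) = -81
Step 2: Take absolute value.
det(P(-9,9,11)) = |-81| = 81

81


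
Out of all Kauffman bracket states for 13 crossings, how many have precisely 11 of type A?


We choose which 11 of 13 crossings get A-smoothings.
C(13, 11) = 13! / (11! * 2!)
= 78

78


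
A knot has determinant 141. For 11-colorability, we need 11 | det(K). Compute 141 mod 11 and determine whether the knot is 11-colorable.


Step 1: A knot is p-colorable if and only if p divides its determinant.
Step 2: Compute 141 mod 11.
141 = 12 * 11 + 9
Step 3: 141 mod 11 = 9
Step 4: The knot is 11-colorable: no

9


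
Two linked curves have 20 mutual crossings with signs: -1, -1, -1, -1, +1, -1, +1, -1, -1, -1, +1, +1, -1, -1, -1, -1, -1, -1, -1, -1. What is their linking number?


Step 1: Count positive crossings: 4
Step 2: Count negative crossings: 16
Step 3: Sum of signs = 4 - 16 = -12
Step 4: Linking number = sum/2 = -12/2 = -6

-6


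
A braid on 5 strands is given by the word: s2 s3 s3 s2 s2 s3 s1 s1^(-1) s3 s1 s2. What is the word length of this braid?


The word length counts the number of generators (including inverses).
Listing each generator: s2, s3, s3, s2, s2, s3, s1, s1^(-1), s3, s1, s2
There are 11 generators in this braid word.

11


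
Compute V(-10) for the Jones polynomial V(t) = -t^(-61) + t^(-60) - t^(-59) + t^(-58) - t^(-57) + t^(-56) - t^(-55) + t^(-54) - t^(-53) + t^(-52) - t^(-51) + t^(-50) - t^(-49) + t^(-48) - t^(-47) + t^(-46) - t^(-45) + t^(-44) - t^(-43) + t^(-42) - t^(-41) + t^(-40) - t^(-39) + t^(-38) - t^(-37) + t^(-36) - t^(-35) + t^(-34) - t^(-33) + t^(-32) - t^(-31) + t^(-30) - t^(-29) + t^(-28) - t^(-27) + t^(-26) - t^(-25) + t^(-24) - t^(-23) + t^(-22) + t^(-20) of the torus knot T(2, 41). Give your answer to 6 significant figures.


Substituting t = -10 into V(t) = -t^(-61) + t^(-60) - t^(-59) + t^(-58) - t^(-57) + t^(-56) - t^(-55) + t^(-54) - t^(-53) + t^(-52) - t^(-51) + t^(-50) - t^(-49) + t^(-48) - t^(-47) + t^(-46) - t^(-45) + t^(-44) - t^(-43) + t^(-42) - t^(-41) + t^(-40) - t^(-39) + t^(-38) - t^(-37) + t^(-36) - t^(-35) + t^(-34) - t^(-33) + t^(-32) - t^(-31) + t^(-30) - t^(-29) + t^(-28) - t^(-27) + t^(-26) - t^(-25) + t^(-24) - t^(-23) + t^(-22) + t^(-20):
  (-)t^(-61) = 1e-61
  (+)t^(-60) = 1e-60
  (-)t^(-59) = 1e-59
  (+)t^(-58) = 1e-58
  (-)t^(-57) = 1e-57
  (+)t^(-56) = 1e-56
  (-)t^(-55) = 1e-55
  (+)t^(-54) = 1e-54
  (-)t^(-53) = 1e-53
  (+)t^(-52) = 1e-52
  (-)t^(-51) = 1e-51
  (+)t^(-50) = 1e-50
  (-)t^(-49) = 1e-49
  (+)t^(-48) = 1e-48
  (-)t^(-47) = 1e-47
  (+)t^(-46) = 1e-46
  (-)t^(-45) = 1e-45
  (+)t^(-44) = 1e-44
  (-)t^(-43) = 1e-43
  (+)t^(-42) = 1e-42
  (-)t^(-41) = 1e-41
  (+)t^(-40) = 1e-40
  (-)t^(-39) = 1e-39
  (+)t^(-38) = 1e-38
  (-)t^(-37) = 1e-37
  (+)t^(-36) = 1e-36
  (-)t^(-35) = 1e-35
  (+)t^(-34) = 1e-34
  (-)t^(-33) = 1e-33
  (+)t^(-32) = 1e-32
  (-)t^(-31) = 1e-31
  (+)t^(-30) = 1e-30
  (-)t^(-29) = 1e-29
  (+)t^(-28) = 1e-28
  (-)t^(-27) = 1e-27
  (+)t^(-26) = 1e-26
  (-)t^(-25) = 1e-25
  (+)t^(-24) = 1e-24
  (-)t^(-23) = 1e-23
  (+)t^(-22) = 1e-22
  (+)t^(-20) = 1e-20
Sum = (1e-61) + (1e-60) + (1e-59) + (1e-58) + (1e-57) + (1e-56) + (1e-55) + (1e-54) + (1e-53) + (1e-52) + (1e-51) + (1e-50) + (1e-49) + (1e-48) + (1e-47) + (1e-46) + (1e-45) + (1e-44) + (1e-43) + (1e-42) + (1e-41) + (1e-40) + (1e-39) + (1e-38) + (1e-37) + (1e-36) + (1e-35) + (1e-34) + (1e-33) + (1e-32) + (1e-31) + (1e-30) + (1e-29) + (1e-28) + (1e-27) + (1e-26) + (1e-25) + (1e-24) + (1e-23) + (1e-22) + (1e-20)
= 1.011111111e-20
Rounded to 6 significant figures: 1.01111e-20

1.01111e-20


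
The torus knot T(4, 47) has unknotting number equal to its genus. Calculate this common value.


For a torus knot T(p,q), both the unknotting number and genus equal (p-1)(q-1)/2.
= (4-1)(47-1)/2
= 3*46/2
= 138/2 = 69

69


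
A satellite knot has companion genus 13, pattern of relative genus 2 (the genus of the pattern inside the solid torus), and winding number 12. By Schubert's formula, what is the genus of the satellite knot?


Schubert: g(satellite) = g_rel(pattern) + |winding| * g(companion),
where g_rel(pattern) is the genus of the pattern relative to the solid torus.
= 2 + 12 * 13
= 2 + 156 = 158

158


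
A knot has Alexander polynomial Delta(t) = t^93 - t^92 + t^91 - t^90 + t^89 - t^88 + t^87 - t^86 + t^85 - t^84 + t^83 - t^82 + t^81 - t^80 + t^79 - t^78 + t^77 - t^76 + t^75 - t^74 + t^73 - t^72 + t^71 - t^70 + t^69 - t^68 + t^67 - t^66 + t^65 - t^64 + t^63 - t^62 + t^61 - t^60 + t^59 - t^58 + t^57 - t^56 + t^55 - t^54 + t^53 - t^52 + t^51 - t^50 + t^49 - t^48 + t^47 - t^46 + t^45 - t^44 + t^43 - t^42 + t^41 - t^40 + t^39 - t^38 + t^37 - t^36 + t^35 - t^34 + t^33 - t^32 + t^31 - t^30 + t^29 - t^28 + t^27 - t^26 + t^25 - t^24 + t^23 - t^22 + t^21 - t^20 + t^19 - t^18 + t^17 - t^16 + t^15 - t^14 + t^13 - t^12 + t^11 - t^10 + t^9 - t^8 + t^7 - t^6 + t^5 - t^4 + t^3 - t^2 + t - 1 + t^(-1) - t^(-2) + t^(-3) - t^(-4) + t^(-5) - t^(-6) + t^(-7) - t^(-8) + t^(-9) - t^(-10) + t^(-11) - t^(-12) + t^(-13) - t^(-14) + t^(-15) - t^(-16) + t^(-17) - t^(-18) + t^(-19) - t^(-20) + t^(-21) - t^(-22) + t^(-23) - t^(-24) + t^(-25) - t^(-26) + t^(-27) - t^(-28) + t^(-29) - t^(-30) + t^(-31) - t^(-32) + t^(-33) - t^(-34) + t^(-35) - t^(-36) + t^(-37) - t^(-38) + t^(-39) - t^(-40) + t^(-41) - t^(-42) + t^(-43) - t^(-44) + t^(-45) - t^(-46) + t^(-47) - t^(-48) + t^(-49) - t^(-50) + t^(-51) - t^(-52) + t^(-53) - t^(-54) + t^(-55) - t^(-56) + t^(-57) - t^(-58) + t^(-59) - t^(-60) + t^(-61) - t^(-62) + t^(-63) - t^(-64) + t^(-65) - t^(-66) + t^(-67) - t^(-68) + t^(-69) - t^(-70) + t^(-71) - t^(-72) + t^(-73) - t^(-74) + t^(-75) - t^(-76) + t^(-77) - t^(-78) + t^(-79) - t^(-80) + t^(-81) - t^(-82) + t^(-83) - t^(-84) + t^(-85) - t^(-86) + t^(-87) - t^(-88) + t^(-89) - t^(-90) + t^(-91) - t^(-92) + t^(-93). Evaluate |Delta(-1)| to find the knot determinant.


Step 1: The polynomial has 187 terms with alternating signs, exponents from 93 down to -93.
Step 2: Substitute t = -1. The i-th term has coefficient (-1)^i and exponent (m-i),
  so its value is (-1)^i * (-1)^(m-i) = (-1)^m = -1 for every i.
Step 3: All 187 terms equal -1, so Delta(-1) = 187 * (-1) = -187
Step 4: |Delta(-1)| = 187

187


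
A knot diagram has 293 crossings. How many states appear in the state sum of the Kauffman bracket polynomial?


Each crossing contributes 2 choices (A-smoothing or B-smoothing).
Total states = 2^293 = 15914343565113172548972231940698266883214596825515126958094847260581103904401068017057792

15914343565113172548972231940698266883214596825515126958094847260581103904401068017057792


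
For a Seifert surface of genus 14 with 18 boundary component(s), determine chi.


chi = 2 - 2g - b
= 2 - 2*14 - 18
= 2 - 28 - 18 = -44

-44


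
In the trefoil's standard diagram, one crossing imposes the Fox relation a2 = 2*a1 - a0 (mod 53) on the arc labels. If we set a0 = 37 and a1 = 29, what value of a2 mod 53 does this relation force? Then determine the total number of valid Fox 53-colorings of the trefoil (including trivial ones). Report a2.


Step 1: Apply the given crossing relation 2*a1 - a0 - a2 = 0 (mod 53).
  a2 = 2*a1 - a0 mod 53
  a2 = 2*29 - 37 mod 53
  a2 = 58 - 37 mod 53
  a2 = 21 mod 53 = 21
Step 2: The trefoil has determinant 3.
  Number of Fox p-colorings (p prime) is p^2 if p = 3, else p.
  Since 53 does not divide 3, only trivial (constant) colorings exist.
  (So the trial a0 = 37, a1 = 29 with a0 != a1 does NOT extend to a valid coloring of the whole trefoil: the other two crossing relations require 3*(a1 - a0) = 0 (mod 53), which fails.)
  Total colorings = 53
Step 3: a2 = 21, total Fox 53-colorings = 53

21


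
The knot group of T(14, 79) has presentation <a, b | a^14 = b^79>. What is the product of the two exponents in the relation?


The relation is a^14 = b^79.
Product of exponents = 14 * 79
= 1106

1106


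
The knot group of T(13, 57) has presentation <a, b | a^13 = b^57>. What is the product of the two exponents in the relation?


The relation is a^13 = b^57.
Product of exponents = 13 * 57
= 741

741


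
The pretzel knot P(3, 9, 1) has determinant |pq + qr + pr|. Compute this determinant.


Step 1: Compute pq + qr + pr.
pq = 3*9 = 27
qr = 9*1 = 9
pr = 3*1 = 3
pq + qr + pr = 27 + 9 + 3 = 39
Step 2: Take absolute value.
det(P(3,9,1)) = |39| = 39

39


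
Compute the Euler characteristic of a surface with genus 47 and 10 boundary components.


chi = 2 - 2g - b
= 2 - 2*47 - 10
= 2 - 94 - 10 = -102

-102


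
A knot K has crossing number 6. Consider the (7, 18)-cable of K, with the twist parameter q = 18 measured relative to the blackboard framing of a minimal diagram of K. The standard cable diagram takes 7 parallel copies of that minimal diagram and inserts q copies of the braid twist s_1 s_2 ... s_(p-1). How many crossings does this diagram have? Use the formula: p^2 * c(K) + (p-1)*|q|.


Step 1: Each of the c(K) crossings of the companion diagram becomes p*p = p^2 crossings among the p parallel strands, and each of the |q| twists s_1 s_2 ... s_(p-1) adds (p-1) crossings.
  Crossings = p^2 * c(K) + (p-1)*|q|
Step 2: = 7^2 * 6 + (7-1)*18
Step 3: = 49*6 + 6*18
Step 4: = 294 + 108 = 402

402


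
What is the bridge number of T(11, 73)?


The bridge number of T(p,q) is min(p,q).
min(11, 73) = 11

11


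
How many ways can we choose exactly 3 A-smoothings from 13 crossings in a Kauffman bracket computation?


We choose which 3 of 13 crossings get A-smoothings.
C(13, 3) = 13! / (3! * 10!)
= 286

286


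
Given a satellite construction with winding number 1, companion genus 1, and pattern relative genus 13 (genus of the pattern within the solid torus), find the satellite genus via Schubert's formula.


Schubert: g(satellite) = g_rel(pattern) + |winding| * g(companion),
where g_rel(pattern) is the genus of the pattern relative to the solid torus.
= 13 + 1 * 1
= 13 + 1 = 14

14


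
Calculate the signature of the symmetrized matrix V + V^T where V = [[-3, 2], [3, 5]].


Step 1: V + V^T = [[-6, 5], [5, 10]]
Step 2: trace = 4, det = -85
Step 3: Discriminant = 4^2 - 4*(-85) = 356
Step 4: Eigenvalues: 11.434, -7.43398
Step 5: Signature = (# positive eigenvalues) - (# negative eigenvalues) = 0

0


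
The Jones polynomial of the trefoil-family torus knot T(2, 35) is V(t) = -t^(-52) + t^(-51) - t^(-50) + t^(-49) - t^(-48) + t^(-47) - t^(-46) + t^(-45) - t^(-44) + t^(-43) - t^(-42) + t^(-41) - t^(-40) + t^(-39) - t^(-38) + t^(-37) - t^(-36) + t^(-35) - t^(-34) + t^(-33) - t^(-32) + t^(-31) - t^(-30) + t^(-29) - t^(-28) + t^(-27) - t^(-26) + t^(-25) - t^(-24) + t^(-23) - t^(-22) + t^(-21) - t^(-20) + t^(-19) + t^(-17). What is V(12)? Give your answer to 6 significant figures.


Substituting t = 12 into V(t) = -t^(-52) + t^(-51) - t^(-50) + t^(-49) - t^(-48) + t^(-47) - t^(-46) + t^(-45) - t^(-44) + t^(-43) - t^(-42) + t^(-41) - t^(-40) + t^(-39) - t^(-38) + t^(-37) - t^(-36) + t^(-35) - t^(-34) + t^(-33) - t^(-32) + t^(-31) - t^(-30) + t^(-29) - t^(-28) + t^(-27) - t^(-26) + t^(-25) - t^(-24) + t^(-23) - t^(-22) + t^(-21) - t^(-20) + t^(-19) + t^(-17):
  (-)t^(-52) = -7.63089e-57
  (+)t^(-51) = 9.15707e-56
  (-)t^(-50) = -1.09885e-54
  (+)t^(-49) = 1.31862e-53
  (-)t^(-48) = -1.58234e-52
  (+)t^(-47) = 1.89881e-51
  (-)t^(-46) = -2.27857e-50
  (+)t^(-45) = 2.73429e-49
  (-)t^(-44) = -3.28114e-48
  (+)t^(-43) = 3.93737e-47
  (-)t^(-42) = -4.72485e-46
  (+)t^(-41) = 5.66982e-45
  (-)t^(-40) = -6.80378e-44
  (+)t^(-39) = 8.16453e-43
  (-)t^(-38) = -9.79744e-42
  (+)t^(-37) = 1.17569e-40
  (-)t^(-36) = -1.41083e-39
  (+)t^(-35) = 1.693e-38
  (-)t^(-34) = -2.0316e-37
  (+)t^(-33) = 2.43792e-36
  (-)t^(-32) = -2.9255e-35
  (+)t^(-31) = 3.5106e-34
  (-)t^(-30) = -4.21272e-33
  (+)t^(-29) = 5.05526e-32
  (-)t^(-28) = -6.06632e-31
  (+)t^(-27) = 7.27958e-30
  (-)t^(-26) = -8.7355e-29
  (+)t^(-25) = 1.04826e-27
  (-)t^(-24) = -1.25791e-26
  (+)t^(-23) = 1.50949e-25
  (-)t^(-22) = -1.81139e-24
  (+)t^(-21) = 2.17367e-23
  (-)t^(-20) = -2.60841e-22
  (+)t^(-19) = 3.13009e-21
  (+)t^(-17) = 4.50732e-19
Sum = (-7.63089e-57) + (9.15707e-56) + (-1.09885e-54) + (1.31862e-53) + (-1.58234e-52) + (1.89881e-51) + (-2.27857e-50) + (2.73429e-49) + (-3.28114e-48) + (3.93737e-47) + (-4.72485e-46) + (5.66982e-45) + (-6.80378e-44) + (8.16453e-43) + (-9.79744e-42) + (1.17569e-40) + (-1.41083e-39) + (1.693e-38) + (-2.0316e-37) + (2.43792e-36) + (-2.9255e-35) + (3.5106e-34) + (-4.21272e-33) + (5.05526e-32) + (-6.06632e-31) + (7.27958e-30) + (-8.7355e-29) + (1.04826e-27) + (-1.25791e-26) + (1.50949e-25) + (-1.81139e-24) + (2.17367e-23) + (-2.60841e-22) + (3.13009e-21) + (4.50732e-19)
= 4.536217516e-19
Rounded to 6 significant figures: 4.53622e-19

4.53622e-19


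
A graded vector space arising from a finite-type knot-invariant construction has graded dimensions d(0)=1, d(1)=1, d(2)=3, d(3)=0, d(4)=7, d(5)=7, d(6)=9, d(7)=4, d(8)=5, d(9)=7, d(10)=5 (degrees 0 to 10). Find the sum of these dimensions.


Total dimension = d(0) + d(1) + ... + d(10)
= 1 + 1 + 3 + 0 + 7 + 7 + 9 + 4 + 5 + 7 + 5
= 49

49


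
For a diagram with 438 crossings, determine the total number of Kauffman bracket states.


Each crossing contributes 2 choices (A-smoothing or B-smoothing).
Total states = 2^438 = 709803441694928604052074031140629428079727891296209043243642772637343054798240159498233447962659731992932150006119314388217384402944

709803441694928604052074031140629428079727891296209043243642772637343054798240159498233447962659731992932150006119314388217384402944


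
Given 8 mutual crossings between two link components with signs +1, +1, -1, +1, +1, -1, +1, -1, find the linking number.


Step 1: Count positive crossings: 5
Step 2: Count negative crossings: 3
Step 3: Sum of signs = 5 - 3 = 2
Step 4: Linking number = sum/2 = 2/2 = 1

1


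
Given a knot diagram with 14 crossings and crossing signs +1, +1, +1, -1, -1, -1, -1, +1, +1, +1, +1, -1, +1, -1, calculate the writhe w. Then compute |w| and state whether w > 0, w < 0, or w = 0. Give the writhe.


Step 1: Count positive crossings (+1).
Positive crossings: 8
Step 2: Count negative crossings (-1).
Negative crossings: 6
Step 3: Writhe = (positive) - (negative)
w = 8 - 6 = 2
Step 4: |w| = 2, and w is positive

2


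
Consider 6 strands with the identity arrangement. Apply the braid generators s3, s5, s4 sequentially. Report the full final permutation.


Starting with identity [1, 2, 3, 4, 5, 6].
Apply generators in sequence:
  After s3: [1, 2, 4, 3, 5, 6]
  After s5: [1, 2, 4, 3, 6, 5]
  After s4: [1, 2, 4, 6, 3, 5]
Final permutation: [1, 2, 4, 6, 3, 5]

[1, 2, 4, 6, 3, 5]


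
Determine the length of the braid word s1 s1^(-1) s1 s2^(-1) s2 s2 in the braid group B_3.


The word length counts the number of generators (including inverses).
Listing each generator: s1, s1^(-1), s1, s2^(-1), s2, s2
There are 6 generators in this braid word.

6


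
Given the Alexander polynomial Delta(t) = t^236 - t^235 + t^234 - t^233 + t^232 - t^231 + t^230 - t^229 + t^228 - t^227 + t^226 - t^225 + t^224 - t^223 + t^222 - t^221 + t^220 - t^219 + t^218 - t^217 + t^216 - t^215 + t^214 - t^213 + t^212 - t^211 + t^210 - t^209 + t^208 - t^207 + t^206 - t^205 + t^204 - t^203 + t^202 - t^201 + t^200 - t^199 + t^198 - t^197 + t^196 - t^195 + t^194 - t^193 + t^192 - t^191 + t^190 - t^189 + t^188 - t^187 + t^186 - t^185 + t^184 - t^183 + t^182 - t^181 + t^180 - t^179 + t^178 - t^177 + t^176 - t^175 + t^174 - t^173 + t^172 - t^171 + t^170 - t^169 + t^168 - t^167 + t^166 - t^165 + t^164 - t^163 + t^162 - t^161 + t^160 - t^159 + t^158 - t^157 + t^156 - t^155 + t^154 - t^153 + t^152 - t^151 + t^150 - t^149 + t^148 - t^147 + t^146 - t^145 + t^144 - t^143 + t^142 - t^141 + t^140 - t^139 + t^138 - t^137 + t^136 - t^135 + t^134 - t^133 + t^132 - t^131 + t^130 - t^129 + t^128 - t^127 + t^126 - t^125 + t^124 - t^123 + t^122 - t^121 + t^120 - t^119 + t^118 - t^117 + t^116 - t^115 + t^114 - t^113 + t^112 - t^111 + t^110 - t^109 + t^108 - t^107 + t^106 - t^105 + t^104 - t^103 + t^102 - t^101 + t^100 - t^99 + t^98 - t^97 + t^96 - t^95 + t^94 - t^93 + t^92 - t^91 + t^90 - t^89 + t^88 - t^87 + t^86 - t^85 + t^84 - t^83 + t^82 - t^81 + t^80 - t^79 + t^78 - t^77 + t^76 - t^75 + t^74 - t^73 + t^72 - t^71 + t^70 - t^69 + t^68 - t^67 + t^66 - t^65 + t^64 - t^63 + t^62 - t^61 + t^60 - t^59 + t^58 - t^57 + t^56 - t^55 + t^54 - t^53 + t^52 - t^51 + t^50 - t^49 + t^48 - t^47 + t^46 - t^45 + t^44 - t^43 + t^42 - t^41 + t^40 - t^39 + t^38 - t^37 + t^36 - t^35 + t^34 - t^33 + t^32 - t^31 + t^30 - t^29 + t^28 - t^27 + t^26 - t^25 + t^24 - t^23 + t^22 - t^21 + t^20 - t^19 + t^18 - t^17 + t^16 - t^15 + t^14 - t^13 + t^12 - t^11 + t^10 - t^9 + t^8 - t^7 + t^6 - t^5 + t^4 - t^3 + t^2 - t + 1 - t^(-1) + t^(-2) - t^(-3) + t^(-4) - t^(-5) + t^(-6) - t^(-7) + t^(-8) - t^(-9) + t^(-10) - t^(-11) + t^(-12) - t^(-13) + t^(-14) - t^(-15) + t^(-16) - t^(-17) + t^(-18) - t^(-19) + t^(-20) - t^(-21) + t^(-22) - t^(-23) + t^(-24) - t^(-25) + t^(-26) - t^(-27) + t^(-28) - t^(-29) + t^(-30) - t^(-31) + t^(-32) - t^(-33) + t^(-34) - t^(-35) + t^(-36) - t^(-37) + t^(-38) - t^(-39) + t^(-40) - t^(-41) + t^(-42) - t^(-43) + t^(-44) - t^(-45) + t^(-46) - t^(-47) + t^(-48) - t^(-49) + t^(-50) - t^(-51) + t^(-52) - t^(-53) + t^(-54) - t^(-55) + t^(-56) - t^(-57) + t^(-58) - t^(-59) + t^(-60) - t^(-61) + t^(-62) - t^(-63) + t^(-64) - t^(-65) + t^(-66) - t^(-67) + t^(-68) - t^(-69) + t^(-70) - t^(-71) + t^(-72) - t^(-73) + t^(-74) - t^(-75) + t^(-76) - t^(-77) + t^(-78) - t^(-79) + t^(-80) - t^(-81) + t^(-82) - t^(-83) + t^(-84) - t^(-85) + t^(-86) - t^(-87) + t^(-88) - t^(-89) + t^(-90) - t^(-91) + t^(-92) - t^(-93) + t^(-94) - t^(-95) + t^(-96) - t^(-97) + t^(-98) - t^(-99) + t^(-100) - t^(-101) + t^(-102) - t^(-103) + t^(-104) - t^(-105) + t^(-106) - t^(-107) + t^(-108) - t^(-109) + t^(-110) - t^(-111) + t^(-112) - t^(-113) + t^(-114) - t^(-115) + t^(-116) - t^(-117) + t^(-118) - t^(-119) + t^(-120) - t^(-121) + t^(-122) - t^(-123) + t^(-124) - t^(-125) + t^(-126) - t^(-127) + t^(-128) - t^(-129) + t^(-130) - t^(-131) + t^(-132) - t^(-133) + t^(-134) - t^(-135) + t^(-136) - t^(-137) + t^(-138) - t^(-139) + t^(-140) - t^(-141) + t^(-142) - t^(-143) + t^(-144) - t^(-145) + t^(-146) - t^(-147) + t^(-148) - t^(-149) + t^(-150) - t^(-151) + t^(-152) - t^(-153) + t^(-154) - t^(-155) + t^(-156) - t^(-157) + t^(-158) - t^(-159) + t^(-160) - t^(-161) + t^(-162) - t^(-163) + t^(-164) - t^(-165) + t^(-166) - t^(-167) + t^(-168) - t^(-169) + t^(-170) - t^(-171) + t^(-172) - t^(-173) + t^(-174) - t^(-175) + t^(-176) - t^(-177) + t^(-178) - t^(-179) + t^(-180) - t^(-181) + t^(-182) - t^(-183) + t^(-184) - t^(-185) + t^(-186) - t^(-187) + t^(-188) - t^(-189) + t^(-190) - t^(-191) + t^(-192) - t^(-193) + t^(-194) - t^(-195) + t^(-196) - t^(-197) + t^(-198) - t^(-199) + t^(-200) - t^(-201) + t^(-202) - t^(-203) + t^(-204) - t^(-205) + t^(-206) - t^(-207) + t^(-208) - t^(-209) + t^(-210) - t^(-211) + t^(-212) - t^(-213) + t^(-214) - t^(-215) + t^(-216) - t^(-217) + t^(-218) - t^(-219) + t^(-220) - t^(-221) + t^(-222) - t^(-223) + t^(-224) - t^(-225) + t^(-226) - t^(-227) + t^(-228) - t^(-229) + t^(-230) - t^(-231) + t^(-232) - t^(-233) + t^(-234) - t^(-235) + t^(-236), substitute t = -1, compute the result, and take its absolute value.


Step 1: The polynomial has 473 terms with alternating signs, exponents from 236 down to -236.
Step 2: Substitute t = -1. The i-th term has coefficient (-1)^i and exponent (m-i),
  so its value is (-1)^i * (-1)^(m-i) = (-1)^m = 1 for every i.
Step 3: All 473 terms equal 1, so Delta(-1) = 473 * (1) = 473
Step 4: |Delta(-1)| = 473

473
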